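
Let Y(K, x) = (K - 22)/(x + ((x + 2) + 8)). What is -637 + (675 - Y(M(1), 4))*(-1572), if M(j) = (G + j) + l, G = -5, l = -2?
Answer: -3192547/3 ≈ -1.0642e+6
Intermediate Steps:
M(j) = -7 + j (M(j) = (-5 + j) - 2 = -7 + j)
Y(K, x) = (-22 + K)/(10 + 2*x) (Y(K, x) = (-22 + K)/(x + ((2 + x) + 8)) = (-22 + K)/(x + (10 + x)) = (-22 + K)/(10 + 2*x))
-637 + (675 - Y(M(1), 4))*(-1572) = -637 + (675 - (-22 + (-7 + 1))/(2*(5 + 4)))*(-1572) = -637 + (675 - (-22 - 6)/(2*9))*(-1572) = -637 + (675 - (-28)/(2*9))*(-1572) = -637 + (675 - 1*(-14/9))*(-1572) = -637 + (675 + 14/9)*(-1572) = -637 + (6089/9)*(-1572) = -637 - 3190636/3 = -3192547/3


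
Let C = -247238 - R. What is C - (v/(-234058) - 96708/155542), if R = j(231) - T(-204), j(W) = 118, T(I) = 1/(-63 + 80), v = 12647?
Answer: -76544017667774345/309449720206 ≈ -2.4736e+5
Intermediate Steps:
T(I) = 1/17
R = 2005/17 (R = 118 - 1*1/17 = 118 - 1/17 = 2005/17 ≈ 117.94)
C = -4205051/17 (C = -247238 - 1*2005/17 = -247238 - 2005/17 = -4205051/17 ≈ -2.4736e+5)
C - (v/(-234058) - 96708/155542) = -4205051/17 - (12647/(-234058) - 96708/155542) = -4205051/17 - (12647*(-1/234058) - 96708*1/155542) = -4205051/17 - (-12647/234058 - 48354/77771) = -4205051/17 - 1*(-12301210369/18202924718) = -4205051/17 + 12301210369/18202924718 = -76544017667774345/309449720206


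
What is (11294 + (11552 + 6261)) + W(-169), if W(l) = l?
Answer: 28938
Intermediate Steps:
(11294 + (11552 + 6261)) + W(-169) = (11294 + (11552 + 6261)) - 169 = (11294 + 17813) - 169 = 29107 - 169 = 28938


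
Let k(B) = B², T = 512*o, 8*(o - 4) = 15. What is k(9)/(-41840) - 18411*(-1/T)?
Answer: 48129537/7865920 ≈ 6.1187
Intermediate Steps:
o = 47/8 (o = 4 + (⅛)*15 = 4 + 15/8 = 47/8 ≈ 5.8750)
T = 3008 (T = 512*(47/8) = 3008)
k(9)/(-41840) - 18411*(-1/T) = 9²/(-41840) - 18411/((-1*3008)) = 81*(-1/41840) - 18411/(-3008) = -81/41840 - 18411*(-1/3008) = -81/41840 + 18411/3008 = 48129537/7865920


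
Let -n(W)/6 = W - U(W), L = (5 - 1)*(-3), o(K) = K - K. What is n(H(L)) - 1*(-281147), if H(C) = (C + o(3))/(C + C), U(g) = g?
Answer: 281147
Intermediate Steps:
o(K) = 0
L = -12 (L = 4*(-3) = -12)
H(C) = ½ (H(C) = (C + 0)/(C + C) = C/((2*C)) = C*(1/(2*C)) = ½)
n(W) = 0 (n(W) = -6*(W - W) = -6*0 = 0)
n(H(L)) - 1*(-281147) = 0 - 1*(-281147) = 0 + 281147 = 281147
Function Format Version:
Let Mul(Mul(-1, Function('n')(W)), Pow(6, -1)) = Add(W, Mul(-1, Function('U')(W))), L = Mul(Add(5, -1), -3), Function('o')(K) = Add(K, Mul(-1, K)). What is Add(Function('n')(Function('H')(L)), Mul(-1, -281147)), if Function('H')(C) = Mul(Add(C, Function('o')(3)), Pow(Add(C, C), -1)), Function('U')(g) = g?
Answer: 281147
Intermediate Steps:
Function('o')(K) = 0
L = -12 (L = Mul(4, -3) = -12)
Function('H')(C) = Rational(1, 2) (Function('H')(C) = Mul(Add(C, 0), Pow(Add(C, C), -1)) = Mul(C, Pow(Mul(2, C), -1)) = Mul(C, Mul(Rational(1, 2), Pow(C, -1))) = Rational(1, 2))
Function('n')(W) = 0 (Function('n')(W) = Mul(-6, Add(W, Mul(-1, W))) = Mul(-6, 0) = 0)
Add(Function('n')(Function('H')(L)), Mul(-1, -281147)) = Add(0, Mul(-1, -281147)) = Add(0, 281147) = 281147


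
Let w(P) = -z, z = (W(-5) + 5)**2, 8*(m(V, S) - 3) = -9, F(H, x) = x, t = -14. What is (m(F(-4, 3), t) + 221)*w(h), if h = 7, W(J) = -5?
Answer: 0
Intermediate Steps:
m(V, S) = 15/8 (m(V, S) = 3 + (1/8)*(-9) = 3 - 9/8 = 15/8)
z = 0 (z = (-5 + 5)**2 = 0**2 = 0)
w(P) = 0 (w(P) = -1*0 = 0)
(m(F(-4, 3), t) + 221)*w(h) = (15/8 + 221)*0 = (1783/8)*0 = 0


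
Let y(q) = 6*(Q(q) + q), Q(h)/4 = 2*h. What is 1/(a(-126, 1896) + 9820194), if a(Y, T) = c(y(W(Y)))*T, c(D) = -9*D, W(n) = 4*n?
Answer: 1/474234018 ≈ 2.1087e-9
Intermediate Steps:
Q(h) = 8*h (Q(h) = 4*(2*h) = 8*h)
y(q) = 54*q (y(q) = 6*(8*q + q) = 6*(9*q) = 54*q)
a(Y, T) = -1944*T*Y (a(Y, T) = (-486*4*Y)*T = (-1944*Y)*T = -1944*T*Y)
1/(a(-126, 1896) + 9820194) = 1/(-1944*1896*(-126) + 9820194) = 1/(464413824 + 9820194) = 1/474234018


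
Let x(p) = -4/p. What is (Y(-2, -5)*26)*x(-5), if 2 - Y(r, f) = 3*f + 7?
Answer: 208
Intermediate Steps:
Y(r, f) = -5 - 3*f (Y(r, f) = 2 - (3*f + 7) = 2 - (7 + 3*f) = 2 + (-7 - 3*f) = -5 - 3*f)
(Y(-2, -5)*26)*x(-5) = ((-5 - 3*(-5))*26)*(-4/(-5)) = ((-5 + 15)*26)*(-4*(-⅕)) = (10*26)*(⅘) = 260*(⅘) = 208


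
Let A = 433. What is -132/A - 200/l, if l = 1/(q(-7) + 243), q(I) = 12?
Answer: -22083132/433 ≈ -51000.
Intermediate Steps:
l = 1/255 (l = 1/(12 + 243) = 1/255 ≈ 0.0039216)
-132/A - 200/l = -132/433 - 200/1/255 = -132*1/433 - 200*255 = -132/433 - 51000 = -22083132/433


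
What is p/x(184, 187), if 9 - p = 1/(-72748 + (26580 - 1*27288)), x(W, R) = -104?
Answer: -661105/7639424 ≈ -0.086539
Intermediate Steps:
p = 661105/73456 (p = 9 - 1/(-72748 + (26580 - 1*27288)) = 9 - 1/(-72748 + (26580 - 27288)) = 9 - 1/(-72748 - 708) = 9 - 1/(-73456) = 9 - 1*(-1/73456) = 9 + 1/73456 = 661105/73456 ≈ 9.0000)
p/x(184, 187) = (661105/73456)/(-104) = (661105/73456)*(-1/104) = -661105/7639424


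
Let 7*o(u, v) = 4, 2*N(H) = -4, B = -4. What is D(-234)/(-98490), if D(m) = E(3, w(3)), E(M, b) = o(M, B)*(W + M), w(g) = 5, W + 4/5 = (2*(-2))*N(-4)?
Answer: -34/574525 ≈ -5.9179e-5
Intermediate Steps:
N(H) = -2 (N(H) = (½)*(-4) = -2)
o(u, v) = 4/7 (o(u, v) = (⅐)*4 = 4/7)
W = 36/5 (W = -⅘ + (2*(-2))*(-2) = -⅘ - 4*(-2) = -⅘ + 8 = 36/5 ≈ 7.2000)
E(M, b) = 144/35 + 4*M/7 (E(M, b) = 4*(36/5 + M)/7 = 144/35 + 4*M/7)
D(m) = 204/35 (D(m) = 144/35 + (4/7)*3 = 144/35 + 12/7 = 204/35)
D(-234)/(-98490) = (204/35)/(-98490) = (204/35)*(-1/98490) = -34/574525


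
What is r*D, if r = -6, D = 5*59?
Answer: -1770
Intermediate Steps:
D = 295
r*D = -6*295 = -1770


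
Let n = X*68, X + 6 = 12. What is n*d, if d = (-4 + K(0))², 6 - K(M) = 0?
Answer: 1632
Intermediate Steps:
X = 6 (X = -6 + 12 = 6)
K(M) = 6 (K(M) = 6 - 1*0 = 6 + 0 = 6)
n = 408 (n = 6*68 = 408)
d = 4 (d = (-4 + 6)² = 2² = 4)
n*d = 408*4 = 1632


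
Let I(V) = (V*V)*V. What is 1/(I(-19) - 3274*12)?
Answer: -1/46147 ≈ -2.1670e-5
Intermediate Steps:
I(V) = V³ (I(V) = V²*V = V³)
1/(I(-19) - 3274*12) = 1/((-19)³ - 3274*12) = 1/(-6859 - 39288) = 1/(-46147) = -1/46147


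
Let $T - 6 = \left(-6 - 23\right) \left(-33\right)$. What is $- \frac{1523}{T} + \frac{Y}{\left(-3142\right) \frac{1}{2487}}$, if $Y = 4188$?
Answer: $- \frac{5017482847}{1512873} \approx -3316.5$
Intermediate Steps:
$T = 963$ ($T = 6 + \left(-6 - 23\right) \left(-33\right) = 6 - -957 = 6 + 957 = 963$)
$- \frac{1523}{T} + \frac{Y}{\left(-3142\right) \frac{1}{2487}} = - \frac{1523}{963} + \frac{4188}{\left(-3142\right) \frac{1}{2487}} = \left(-1523\right) \frac{1}{963} + \frac{4188}{\left(-3142\right) \frac{1}{2487}} = - \frac{1523}{963} + \frac{4188}{- \frac{3142}{2487}} = - \frac{1523}{963} + 4188 \left(- \frac{2487}{3142}\right) = - \frac{1523}{963} - \frac{5207778}{1571} = - \frac{5017482847}{1512873}$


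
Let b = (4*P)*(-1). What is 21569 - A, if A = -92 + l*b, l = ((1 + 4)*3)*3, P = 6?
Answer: 22741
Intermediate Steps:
b = -24 (b = (4*6)*(-1) = 24*(-1) = -24)
l = 45 (l = (5*3)*3 = 15*3 = 45)
A = -1172 (A = -92 + 45*(-24) = -92 - 1080 = -1172)
21569 - A = 21569 - 1*(-1172) = 21569 + 1172 = 22741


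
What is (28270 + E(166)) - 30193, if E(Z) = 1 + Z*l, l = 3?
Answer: -1424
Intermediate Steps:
E(Z) = 1 + 3*Z (E(Z) = 1 + Z*3 = 1 + 3*Z)
(28270 + E(166)) - 30193 = (28270 + (1 + 3*166)) - 30193 = (28270 + (1 + 498)) - 30193 = (28270 + 499) - 30193 = 28769 - 30193 = -1424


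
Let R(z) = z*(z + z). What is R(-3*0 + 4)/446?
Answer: 16/223 ≈ 0.071749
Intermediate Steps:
R(z) = 2*z² (R(z) = z*(2*z) = 2*z²)
R(-3*0 + 4)/446 = (2*(-3*0 + 4)²)/446 = (2*(0 + 4)²)*(1/446) = (2*4²)*(1/446) = (2*16)*(1/446) = 32*(1/446) = 16/223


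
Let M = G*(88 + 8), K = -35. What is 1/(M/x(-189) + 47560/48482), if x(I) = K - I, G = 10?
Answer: 266651/1923820 ≈ 0.13860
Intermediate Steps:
x(I) = -35 - I
M = 960 (M = 10*(88 + 8) = 10*96 = 960)
1/(M/x(-189) + 47560/48482) = 1/(960/(-35 - 1*(-189)) + 47560/48482) = 1/(960/(-35 + 189) + 47560*(1/48482)) = 1/(960/154 + 23780/24241) = 1/(960*(1/154) + 23780/24241) = 1/(480/77 + 23780/24241) = 1/(1923820/266651) = 266651/1923820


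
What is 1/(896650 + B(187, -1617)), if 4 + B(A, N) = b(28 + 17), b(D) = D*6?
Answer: 1/896916 ≈ 1.1149e-6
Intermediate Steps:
b(D) = 6*D
B(A, N) = 266 (B(A, N) = -4 + 6*(28 + 17) = -4 + 6*45 = -4 + 270 = 266)
1/(896650 + B(187, -1617)) = 1/(896650 + 266) = 1/896916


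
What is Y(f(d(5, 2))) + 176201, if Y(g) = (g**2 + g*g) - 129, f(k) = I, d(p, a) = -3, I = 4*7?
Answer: 177640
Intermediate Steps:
I = 28
f(k) = 28
Y(g) = -129 + 2*g**2 (Y(g) = (g**2 + g**2) - 129 = 2*g**2 - 129 = -129 + 2*g**2)
Y(f(d(5, 2))) + 176201 = (-129 + 2*28**2) + 176201 = (-129 + 2*784) + 176201 = (-129 + 1568) + 176201 = 1439 + 176201 = 177640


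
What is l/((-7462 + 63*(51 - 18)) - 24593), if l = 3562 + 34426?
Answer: -9497/7494 ≈ -1.2673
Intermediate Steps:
l = 37988
l/((-7462 + 63*(51 - 18)) - 24593) = 37988/((-7462 + 63*(51 - 18)) - 24593) = 37988/((-7462 + 63*33) - 24593) = 37988/((-7462 + 2079) - 24593) = 37988/(-5383 - 24593) = 37988/(-29976) = 37988*(-1/29976) = -9497/7494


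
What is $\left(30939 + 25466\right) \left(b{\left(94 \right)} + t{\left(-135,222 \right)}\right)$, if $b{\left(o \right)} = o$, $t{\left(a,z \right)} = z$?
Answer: $17823980$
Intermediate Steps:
$\left(30939 + 25466\right) \left(b{\left(94 \right)} + t{\left(-135,222 \right)}\right) = \left(30939 + 25466\right) \left(94 + 222\right) = 56405 \cdot 316 = 17823980$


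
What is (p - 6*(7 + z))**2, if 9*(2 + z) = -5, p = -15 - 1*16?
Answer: 29929/9 ≈ 3325.4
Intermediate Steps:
p = -31 (p = -15 - 16 = -31)
z = -23/9 (z = -2 + (1/9)*(-5) = -2 - 5/9 = -23/9 ≈ -2.5556)
(p - 6*(7 + z))**2 = (-31 - 6*(7 - 23/9))**2 = (-31 - 6*40/9)**2 = (-31 - 80/3)**2 = (-173/3)**2 = 29929/9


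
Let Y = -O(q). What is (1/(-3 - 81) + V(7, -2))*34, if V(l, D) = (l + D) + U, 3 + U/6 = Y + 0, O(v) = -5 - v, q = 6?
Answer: 75667/42 ≈ 1801.6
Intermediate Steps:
Y = 11 (Y = -(-5 - 1*6) = -(-5 - 6) = -1*(-11) = 11)
U = 48 (U = -18 + 6*(11 + 0) = -18 + 6*11 = -18 + 66 = 48)
V(l, D) = 48 + D + l (V(l, D) = (l + D) + 48 = (D + l) + 48 = 48 + D + l)
(1/(-3 - 81) + V(7, -2))*34 = (1/(-3 - 81) + (48 - 2 + 7))*34 = (1/(-84) + 53)*34 = (-1/84 + 53)*34 = (4451/84)*34 = 75667/42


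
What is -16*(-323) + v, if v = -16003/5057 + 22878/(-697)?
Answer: 33937995/6613 ≈ 5132.0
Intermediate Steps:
v = -237989/6613 (v = -16003*1/5057 + 22878*(-1/697) = -1231/389 - 558/17 = -237989/6613 ≈ -35.988)
-16*(-323) + v = -16*(-323) - 237989/6613 = 5168 - 237989/6613 = 33937995/6613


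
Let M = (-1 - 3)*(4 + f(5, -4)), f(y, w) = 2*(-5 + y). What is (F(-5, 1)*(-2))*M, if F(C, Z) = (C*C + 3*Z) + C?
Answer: 736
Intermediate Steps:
f(y, w) = -10 + 2*y
F(C, Z) = C + C² + 3*Z (F(C, Z) = (C² + 3*Z) + C = C + C² + 3*Z)
M = -16 (M = (-1 - 3)*(4 + (-10 + 2*5)) = -4*(4 + (-10 + 10)) = -4*(4 + 0) = -4*4 = -16)
(F(-5, 1)*(-2))*M = ((-5 + (-5)² + 3*1)*(-2))*(-16) = ((-5 + 25 + 3)*(-2))*(-16) = (23*(-2))*(-16) = -46*(-16) = 736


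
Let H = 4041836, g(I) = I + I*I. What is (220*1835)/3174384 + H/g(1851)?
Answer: 98710028621/75569120972 ≈ 1.3062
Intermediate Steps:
g(I) = I + I²
(220*1835)/3174384 + H/g(1851) = (220*1835)/3174384 + 4041836/((1851*(1 + 1851))) = 403700*(1/3174384) + 4041836/((1851*1852)) = 100925/793596 + 4041836/3428052 = 100925/793596 + 4041836*(1/3428052) = 100925/793596 + 1010459/857013 = 98710028621/75569120972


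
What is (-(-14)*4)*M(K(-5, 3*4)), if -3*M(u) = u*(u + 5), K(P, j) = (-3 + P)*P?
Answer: -33600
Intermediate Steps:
K(P, j) = P*(-3 + P)
M(u) = -u*(5 + u)/3 (M(u) = -u*(u + 5)/3 = -u*(5 + u)/3)
(-(-14)*4)*M(K(-5, 3*4)) = (-(-14)*4)*(-(-5*(-3 - 5))*(5 - 5*(-3 - 5))/3) = (-14*(-4))*(-(-5*(-8))*(5 - 5*(-8))/3) = 56*(-⅓*40*(5 + 40)) = 56*(-⅓*40*45) = 56*(-600) = -33600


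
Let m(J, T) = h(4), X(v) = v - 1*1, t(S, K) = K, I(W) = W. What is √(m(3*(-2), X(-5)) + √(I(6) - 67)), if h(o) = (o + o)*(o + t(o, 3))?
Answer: √(56 + I*√61) ≈ 7.5014 + 0.52059*I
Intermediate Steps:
h(o) = 2*o*(3 + o) (h(o) = (o + o)*(o + 3) = (2*o)*(3 + o) = 2*o*(3 + o))
X(v) = -1 + v (X(v) = v - 1 = -1 + v)
m(J, T) = 56 (m(J, T) = 2*4*(3 + 4) = 2*4*7 = 56)
√(m(3*(-2), X(-5)) + √(I(6) - 67)) = √(56 + √(6 - 67)) = √(56 + √(-61)) = √(56 + I*√61)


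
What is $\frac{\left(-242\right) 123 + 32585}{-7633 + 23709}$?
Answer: $\frac{2819}{16076} \approx 0.17535$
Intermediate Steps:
$\frac{\left(-242\right) 123 + 32585}{-7633 + 23709} = \frac{-29766 + 32585}{16076} = 2819 \cdot \frac{1}{16076} = \frac{2819}{16076}$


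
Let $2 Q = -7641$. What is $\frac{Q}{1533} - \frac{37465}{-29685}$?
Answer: $- \frac{7463693}{6067614} \approx -1.2301$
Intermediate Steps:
$Q = - \frac{7641}{2}$ ($Q = \frac{1}{2} \left(-7641\right) = - \frac{7641}{2} \approx -3820.5$)
$\frac{Q}{1533} - \frac{37465}{-29685} = - \frac{7641}{2 \cdot 1533} - \frac{37465}{-29685} = \left(- \frac{7641}{2}\right) \frac{1}{1533} - - \frac{7493}{5937} = - \frac{2547}{1022} + \frac{7493}{5937} = - \frac{7463693}{6067614}$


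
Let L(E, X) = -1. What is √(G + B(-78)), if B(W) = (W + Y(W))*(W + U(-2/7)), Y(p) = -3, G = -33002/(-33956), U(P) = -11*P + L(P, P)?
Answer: √86799920670190/118846 ≈ 78.393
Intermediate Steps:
U(P) = -1 - 11*P (U(P) = -11*P - 1 = -1 - 11*P)
G = 16501/16978 (G = -33002*(-1/33956) = 16501/16978 ≈ 0.97190)
B(W) = (-3 + W)*(15/7 + W) (B(W) = (W - 3)*(W + (-1 - (-22)/7)) = (-3 + W)*(W + (-1 - (-22)/7)) = (-3 + W)*(W + (-1 - 11*(-2/7))) = (-3 + W)*(W + (-1 + 22/7)) = (-3 + W)*(W + 15/7) = (-3 + W)*(15/7 + W))
√(G + B(-78)) = √(16501/16978 + (-45/7 + (-78)² - 6/7*(-78))) = √(16501/16978 + (-45/7 + 6084 + 468/7)) = √(16501/16978 + 43011/7) = √(730356265/118846) = √86799920670190/118846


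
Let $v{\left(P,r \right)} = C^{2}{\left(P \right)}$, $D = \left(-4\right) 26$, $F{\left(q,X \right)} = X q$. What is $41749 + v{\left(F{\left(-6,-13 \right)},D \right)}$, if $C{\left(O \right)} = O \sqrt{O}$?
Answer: $516301$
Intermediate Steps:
$C{\left(O \right)} = O^{\frac{3}{2}}$
$D = -104$
$v{\left(P,r \right)} = P^{3}$ ($v{\left(P,r \right)} = \left(P^{\frac{3}{2}}\right)^{2} = P^{3}$)
$41749 + v{\left(F{\left(-6,-13 \right)},D \right)} = 41749 + \left(\left(-13\right) \left(-6\right)\right)^{3} = 41749 + 78^{3} = 41749 + 474552 = 516301$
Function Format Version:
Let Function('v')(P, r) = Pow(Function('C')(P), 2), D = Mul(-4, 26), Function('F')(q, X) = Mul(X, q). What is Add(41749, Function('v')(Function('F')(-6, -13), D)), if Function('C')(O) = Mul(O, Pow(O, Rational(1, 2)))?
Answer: 516301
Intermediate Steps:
Function('C')(O) = Pow(O, Rational(3, 2))
D = -104
Function('v')(P, r) = Pow(P, 3) (Function('v')(P, r) = Pow(Pow(P, Rational(3, 2)), 2) = Pow(P, 3))
Add(41749, Function('v')(Function('F')(-6, -13), D)) = Add(41749, Pow(Mul(-13, -6), 3)) = Add(41749, Pow(78, 3)) = Add(41749, 474552) = 516301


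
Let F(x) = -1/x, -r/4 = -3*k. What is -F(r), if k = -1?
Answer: -1/12 ≈ -0.083333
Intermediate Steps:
r = -12 (r = -(-12)*(-1) = -4*3 = -12)
-F(r) = -(-1)/(-12) = -(-1)*(-1)/12 = -1*1/12 = -1/12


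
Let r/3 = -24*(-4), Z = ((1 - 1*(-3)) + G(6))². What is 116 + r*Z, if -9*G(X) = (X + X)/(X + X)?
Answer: 40244/9 ≈ 4471.6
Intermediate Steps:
G(X) = -⅑ (G(X) = -(X + X)/(9*(X + X)) = -2*X/(9*(2*X)) = -2*X*1/(2*X)/9 = -⅑*1 = -⅑)
Z = 1225/81 (Z = ((1 - 1*(-3)) - ⅑)² = ((1 + 3) - ⅑)² = (4 - ⅑)² = (35/9)² = 1225/81 ≈ 15.123)
r = 288 (r = 3*(-24*(-4)) = 3*96 = 288)
116 + r*Z = 116 + 288*(1225/81) = 116 + 39200/9 = 40244/9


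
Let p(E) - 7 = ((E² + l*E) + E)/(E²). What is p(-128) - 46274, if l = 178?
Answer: -5922227/128 ≈ -46267.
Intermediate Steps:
p(E) = 7 + (E² + 179*E)/E² (p(E) = 7 + ((E² + 178*E) + E)/(E²) = 7 + (E² + 179*E)/E²)
p(-128) - 46274 = (8 + 179/(-128)) - 46274 = (8 + 179*(-1/128)) - 46274 = (8 - 179/128) - 46274 = 845/128 - 46274 = -5922227/128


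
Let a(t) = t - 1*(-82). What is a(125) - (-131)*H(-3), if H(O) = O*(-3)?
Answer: 1386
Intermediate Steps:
H(O) = -3*O
a(t) = 82 + t (a(t) = t + 82 = 82 + t)
a(125) - (-131)*H(-3) = (82 + 125) - (-131)*(-3*(-3)) = 207 - (-131)*9 = 207 - 1*(-1179) = 207 + 1179 = 1386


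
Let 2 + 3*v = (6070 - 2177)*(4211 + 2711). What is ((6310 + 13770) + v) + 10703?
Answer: 9013231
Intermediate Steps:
v = 8982448 (v = -2/3 + ((6070 - 2177)*(4211 + 2711))/3 = -2/3 + (3893*6922)/3 = -2/3 + (1/3)*26947346 = -2/3 + 26947346/3 = 8982448)
((6310 + 13770) + v) + 10703 = ((6310 + 13770) + 8982448) + 10703 = (20080 + 8982448) + 10703 = 9002528 + 10703 = 9013231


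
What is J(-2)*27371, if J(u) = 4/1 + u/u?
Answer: 136855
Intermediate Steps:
J(u) = 5 (J(u) = 4*1 + 1 = 4 + 1 = 5)
J(-2)*27371 = 5*27371 = 136855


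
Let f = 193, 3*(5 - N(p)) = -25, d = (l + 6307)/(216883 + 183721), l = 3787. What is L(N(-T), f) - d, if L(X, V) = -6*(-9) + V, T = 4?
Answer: 49469547/200302 ≈ 246.97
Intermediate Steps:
d = 5047/200302 (d = (3787 + 6307)/(216883 + 183721) = 10094/400604 = 10094*(1/400604) = 5047/200302 ≈ 0.025197)
N(p) = 40/3 (N(p) = 5 - 1/3*(-25) = 5 + 25/3 = 40/3)
L(X, V) = 54 + V
L(N(-T), f) - d = (54 + 193) - 1*5047/200302 = 247 - 5047/200302 = 49469547/200302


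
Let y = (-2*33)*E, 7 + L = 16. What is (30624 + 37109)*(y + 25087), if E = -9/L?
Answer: 1703688149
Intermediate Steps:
L = 9 (L = -7 + 16 = 9)
E = -1 (E = -9/9 = -9*1/9 = -1)
y = 66 (y = -2*33*(-1) = -66*(-1) = 66)
(30624 + 37109)*(y + 25087) = (30624 + 37109)*(66 + 25087) = 67733*25153 = 1703688149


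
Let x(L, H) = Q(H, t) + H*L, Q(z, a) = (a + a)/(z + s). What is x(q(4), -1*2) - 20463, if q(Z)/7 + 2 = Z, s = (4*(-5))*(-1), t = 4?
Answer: -184415/9 ≈ -20491.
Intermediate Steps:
s = 20 (s = -20*(-1) = 20)
q(Z) = -14 + 7*Z
Q(z, a) = 2*a/(20 + z) (Q(z, a) = (a + a)/(z + 20) = (2*a)/(20 + z) = 2*a/(20 + z))
x(L, H) = 8/(20 + H) + H*L (x(L, H) = 2*4/(20 + H) + H*L = 8/(20 + H) + H*L)
x(q(4), -1*2) - 20463 = (8 + (-1*2)*(-14 + 7*4)*(20 - 1*2))/(20 - 1*2) - 20463 = (8 - 2*(-14 + 28)*(20 - 2))/(20 - 2) - 20463 = (8 - 2*14*18)/18 - 20463 = (8 - 504)/18 - 20463 = (1/18)*(-496) - 20463 = -248/9 - 20463 = -184415/9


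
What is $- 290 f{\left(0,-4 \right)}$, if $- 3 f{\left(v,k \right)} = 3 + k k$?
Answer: $\frac{5510}{3} \approx 1836.7$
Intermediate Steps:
$f{\left(v,k \right)} = -1 - \frac{k^{2}}{3}$ ($f{\left(v,k \right)} = - \frac{3 + k k}{3} = - \frac{3 + k^{2}}{3} = -1 - \frac{k^{2}}{3}$)
$- 290 f{\left(0,-4 \right)} = - 290 \left(-1 - \frac{\left(-4\right)^{2}}{3}\right) = - 290 \left(-1 - \frac{16}{3}\right) = \left(-290\right) \left(- \frac{19}{3}\right) = \frac{5510}{3}$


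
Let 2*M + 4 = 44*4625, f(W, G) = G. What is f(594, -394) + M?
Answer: 101354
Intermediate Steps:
M = 101748 (M = -2 + (44*4625)/2 = -2 + (½)*203500 = -2 + 101750 = 101748)
f(594, -394) + M = -394 + 101748 = 101354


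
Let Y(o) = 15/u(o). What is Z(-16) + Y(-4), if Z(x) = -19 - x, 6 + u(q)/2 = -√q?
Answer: -33/8 + 3*I/8 ≈ -4.125 + 0.375*I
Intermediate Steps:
u(q) = -12 - 2*√q (u(q) = -12 + 2*(-√q) = -12 - 2*√q)
Y(o) = 15/(-12 - 2*√o)
Z(-16) + Y(-4) = (-19 - 1*(-16)) - 15/(12 + 2*√(-4)) = (-19 + 16) - 15/(12 + 2*(2*I)) = -3 - 15*(12 - 4*I)/160 = -3 - 3*(12 - 4*I)/32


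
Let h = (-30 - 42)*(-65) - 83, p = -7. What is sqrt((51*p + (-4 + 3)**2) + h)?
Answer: sqrt(4241) ≈ 65.123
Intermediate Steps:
h = 4597 (h = -72*(-65) - 83 = 4680 - 83 = 4597)
sqrt((51*p + (-4 + 3)**2) + h) = sqrt((51*(-7) + (-4 + 3)**2) + 4597) = sqrt((-357 + (-1)**2) + 4597) = sqrt((-357 + 1) + 4597) = sqrt(-356 + 4597) = sqrt(4241)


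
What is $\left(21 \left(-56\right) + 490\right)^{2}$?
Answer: $470596$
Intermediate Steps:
$\left(21 \left(-56\right) + 490\right)^{2} = \left(-1176 + 490\right)^{2} = \left(-686\right)^{2} = 470596$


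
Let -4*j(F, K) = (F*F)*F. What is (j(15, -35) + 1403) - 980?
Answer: -1683/4 ≈ -420.75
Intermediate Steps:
j(F, K) = -F³/4 (j(F, K) = -F*F*F/4 = -F²*F/4 = -F³/4)
(j(15, -35) + 1403) - 980 = (-¼*15³ + 1403) - 980 = (-¼*3375 + 1403) - 980 = (-3375/4 + 1403) - 980 = 2237/4 - 980 = -1683/4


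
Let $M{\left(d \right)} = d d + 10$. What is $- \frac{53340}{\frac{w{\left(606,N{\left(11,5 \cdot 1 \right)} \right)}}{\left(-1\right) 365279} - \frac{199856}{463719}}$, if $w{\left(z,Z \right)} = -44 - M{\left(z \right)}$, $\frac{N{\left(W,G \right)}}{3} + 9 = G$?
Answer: $- \frac{4517546292068670}{48658075843} \approx -92843.0$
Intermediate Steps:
$M{\left(d \right)} = 10 + d^{2}$ ($M{\left(d \right)} = d^{2} + 10 = 10 + d^{2}$)
$N{\left(W,G \right)} = -27 + 3 G$
$w{\left(z,Z \right)} = -54 - z^{2}$ ($w{\left(z,Z \right)} = -44 - \left(10 + z^{2}\right) = -54 - z^{2}$)
$- \frac{53340}{\frac{w{\left(606,N{\left(11,5 \cdot 1 \right)} \right)}}{\left(-1\right) 365279} - \frac{199856}{463719}} = - \frac{53340}{\frac{-54 - 606^{2}}{\left(-1\right) 365279} - \frac{199856}{463719}} = - \frac{53340}{\frac{-54 - 367236}{-365279} - \frac{199856}{463719}} = - \frac{53340}{\left(-54 - 367236\right) \left(- \frac{1}{365279}\right) - \frac{199856}{463719}} = - \frac{53340}{\left(-367290\right) \left(- \frac{1}{365279}\right) - \frac{199856}{463719}} = - \frac{53340}{\frac{367290}{365279} - \frac{199856}{463719}} = - \frac{53340}{\frac{97316151686}{169386812601}} = \left(-53340\right) \frac{169386812601}{97316151686} = - \frac{4517546292068670}{48658075843}$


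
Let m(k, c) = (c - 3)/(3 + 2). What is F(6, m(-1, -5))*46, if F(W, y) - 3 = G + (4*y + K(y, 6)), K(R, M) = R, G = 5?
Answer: 0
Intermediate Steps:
m(k, c) = -⅗ + c/5 (m(k, c) = (-3 + c)/5 = (-3 + c)*(⅕) = -⅗ + c/5)
F(W, y) = 8 + 5*y (F(W, y) = 3 + (5 + (4*y + y)) = 3 + (5 + 5*y) = 8 + 5*y)
F(6, m(-1, -5))*46 = (8 + 5*(-⅗ + (⅕)*(-5)))*46 = (8 + 5*(-⅗ - 1))*46 = (8 + 5*(-8/5))*46 = (8 - 8)*46 = 0*46 = 0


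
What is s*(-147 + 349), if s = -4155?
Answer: -839310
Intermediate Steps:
s*(-147 + 349) = -4155*(-147 + 349) = -4155*202 = -839310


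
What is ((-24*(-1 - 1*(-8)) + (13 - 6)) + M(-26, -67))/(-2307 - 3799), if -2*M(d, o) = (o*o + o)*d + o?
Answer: -114717/12212 ≈ -9.3938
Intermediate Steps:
M(d, o) = -o/2 - d*(o + o²)/2 (M(d, o) = -((o*o + o)*d + o)/2 = -((o² + o)*d + o)/2 = -((o + o²)*d + o)/2 = -(d*(o + o²) + o)/2 = -(o + d*(o + o²))/2 = -o/2 - d*(o + o²)/2)
((-24*(-1 - 1*(-8)) + (13 - 6)) + M(-26, -67))/(-2307 - 3799) = ((-24*(-1 - 1*(-8)) + (13 - 6)) - ½*(-67)*(1 - 26 - 26*(-67)))/(-2307 - 3799) = ((-24*(-1 + 8) + 7) - ½*(-67)*(1 - 26 + 1742))/(-6106) = ((-24*7 + 7) - ½*(-67)*1717)*(-1/6106) = ((-168 + 7) + 115039/2)*(-1/6106) = (-161 + 115039/2)*(-1/6106) = (114717/2)*(-1/6106) = -114717/12212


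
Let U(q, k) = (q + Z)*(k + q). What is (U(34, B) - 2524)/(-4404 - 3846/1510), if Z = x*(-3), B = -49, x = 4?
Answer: 2154770/3326943 ≈ 0.64767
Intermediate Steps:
Z = -12 (Z = 4*(-3) = -12)
U(q, k) = (-12 + q)*(k + q) (U(q, k) = (q - 12)*(k + q) = (-12 + q)*(k + q))
(U(34, B) - 2524)/(-4404 - 3846/1510) = ((34**2 - 12*(-49) - 12*34 - 49*34) - 2524)/(-4404 - 3846/1510) = ((1156 + 588 - 408 - 1666) - 2524)/(-4404 - 3846*1/1510) = (-330 - 2524)/(-4404 - 1923/755) = -2854/(-3326943/755) = -2854*(-755/3326943) = 2154770/3326943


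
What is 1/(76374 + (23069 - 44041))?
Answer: 1/55402 ≈ 1.8050e-5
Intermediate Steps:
1/(76374 + (23069 - 44041)) = 1/(76374 - 20972) = 1/55402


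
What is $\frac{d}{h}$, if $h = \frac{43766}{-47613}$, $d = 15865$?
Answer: $- \frac{755380245}{43766} \approx -17260.0$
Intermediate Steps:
$h = - \frac{43766}{47613}$ ($h = 43766 \left(- \frac{1}{47613}\right) = - \frac{43766}{47613} \approx -0.9192$)
$\frac{d}{h} = \frac{15865}{- \frac{43766}{47613}} = 15865 \left(- \frac{47613}{43766}\right) = - \frac{755380245}{43766}$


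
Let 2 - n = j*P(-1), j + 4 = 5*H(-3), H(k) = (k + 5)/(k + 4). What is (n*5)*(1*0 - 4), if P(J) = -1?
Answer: -160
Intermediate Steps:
H(k) = (5 + k)/(4 + k)
j = 6 (j = -4 + 5*((5 - 3)/(4 - 3)) = -4 + 5*(2/1) = -4 + 5*(1*2) = -4 + 5*2 = -4 + 10 = 6)
n = 8 (n = 2 - 6*(-1) = 2 - 1*(-6) = 2 + 6 = 8)
(n*5)*(1*0 - 4) = (8*5)*(1*0 - 4) = 40*(0 - 4) = 40*(-4) = -160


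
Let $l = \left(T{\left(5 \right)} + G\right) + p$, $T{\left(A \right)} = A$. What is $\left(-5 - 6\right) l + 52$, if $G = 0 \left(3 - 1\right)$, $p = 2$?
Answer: $-25$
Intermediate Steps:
$G = 0$ ($G = 0 \cdot 2 = 0$)
$l = 7$ ($l = \left(5 + 0\right) + 2 = 5 + 2 = 7$)
$\left(-5 - 6\right) l + 52 = \left(-5 - 6\right) 7 + 52 = \left(-11\right) 7 + 52 = -77 + 52 = -25$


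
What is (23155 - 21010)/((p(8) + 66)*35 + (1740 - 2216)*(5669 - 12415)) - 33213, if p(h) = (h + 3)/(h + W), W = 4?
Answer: -1280735003001/38561257 ≈ -33213.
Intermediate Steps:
p(h) = (3 + h)/(4 + h) (p(h) = (h + 3)/(h + 4) = (3 + h)/(4 + h))
(23155 - 21010)/((p(8) + 66)*35 + (1740 - 2216)*(5669 - 12415)) - 33213 = (23155 - 21010)/(((3 + 8)/(4 + 8) + 66)*35 + (1740 - 2216)*(5669 - 12415)) - 33213 = 2145/((11/12 + 66)*35 - 476*(-6746)) - 33213 = 2145/(((1/12)*11 + 66)*35 + 3211096) - 33213 = 2145/((11/12 + 66)*35 + 3211096) - 33213 = 2145/((803/12)*35 + 3211096) - 33213 = 2145/(28105/12 + 3211096) - 33213 = 2145/(38561257/12) - 33213 = 2145*(12/38561257) - 33213 = 25740/38561257 - 33213 = -1280735003001/38561257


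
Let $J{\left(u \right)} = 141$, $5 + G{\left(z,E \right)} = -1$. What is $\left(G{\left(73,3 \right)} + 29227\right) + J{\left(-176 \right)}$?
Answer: $29362$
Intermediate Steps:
$G{\left(z,E \right)} = -6$ ($G{\left(z,E \right)} = -5 - 1 = -6$)
$\left(G{\left(73,3 \right)} + 29227\right) + J{\left(-176 \right)} = \left(-6 + 29227\right) + 141 = 29221 + 141 = 29362$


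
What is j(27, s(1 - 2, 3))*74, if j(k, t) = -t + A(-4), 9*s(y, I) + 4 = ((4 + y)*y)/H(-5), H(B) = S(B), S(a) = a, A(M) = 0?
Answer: 1258/45 ≈ 27.956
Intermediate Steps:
H(B) = B
s(y, I) = -4/9 - y*(4 + y)/45 (s(y, I) = -4/9 + (((4 + y)*y)/(-5))/9 = -4/9 + ((y*(4 + y))*(-⅕))/9 = -4/9 + (-y*(4 + y)/5)/9 = -4/9 - y*(4 + y)/45)
j(k, t) = -t (j(k, t) = -t + 0 = -t)
j(27, s(1 - 2, 3))*74 = -(-4/9 - 4*(1 - 2)/45 - (1 - 2)²/45)*74 = -(-4/9 - 4/45*(-1) - 1/45*(-1)²)*74 = -(-4/9 + 4/45 - 1/45*1)*74 = -(-4/9 + 4/45 - 1/45)*74 = -1*(-17/45)*74 = (17/45)*74 = 1258/45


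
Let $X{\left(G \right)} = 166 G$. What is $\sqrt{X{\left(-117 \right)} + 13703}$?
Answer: $i \sqrt{5719} \approx 75.624 i$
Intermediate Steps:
$\sqrt{X{\left(-117 \right)} + 13703} = \sqrt{166 \left(-117\right) + 13703} = \sqrt{-19422 + 13703} = \sqrt{-5719} = i \sqrt{5719}$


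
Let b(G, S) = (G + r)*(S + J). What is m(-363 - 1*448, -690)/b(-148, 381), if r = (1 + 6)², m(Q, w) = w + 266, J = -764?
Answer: -424/37917 ≈ -0.011182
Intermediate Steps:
m(Q, w) = 266 + w
r = 49 (r = 7² = 49)
b(G, S) = (-764 + S)*(49 + G) (b(G, S) = (G + 49)*(S - 764) = (49 + G)*(-764 + S) = (-764 + S)*(49 + G))
m(-363 - 1*448, -690)/b(-148, 381) = (266 - 690)/(-37436 - 764*(-148) + 49*381 - 148*381) = -424/(-37436 + 113072 + 18669 - 56388) = -424/37917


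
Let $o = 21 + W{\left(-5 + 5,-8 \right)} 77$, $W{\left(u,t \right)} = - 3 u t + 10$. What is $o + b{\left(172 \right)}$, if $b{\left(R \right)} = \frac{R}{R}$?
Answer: $792$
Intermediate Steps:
$b{\left(R \right)} = 1$
$W{\left(u,t \right)} = 10 - 3 t u$ ($W{\left(u,t \right)} = - 3 t u + 10 = 10 - 3 t u$)
$o = 791$ ($o = 21 + \left(10 - - 24 \left(-5 + 5\right)\right) 77 = 21 + \left(10 - \left(-24\right) 0\right) 77 = 21 + \left(10 + 0\right) 77 = 21 + 10 \cdot 77 = 21 + 770 = 791$)
$o + b{\left(172 \right)} = 791 + 1 = 792$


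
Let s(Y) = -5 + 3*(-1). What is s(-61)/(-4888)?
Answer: 1/611 ≈ 0.0016367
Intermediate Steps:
s(Y) = -8 (s(Y) = -5 - 3 = -8)
s(-61)/(-4888) = -8/(-4888) = -8*(-1/4888) = 1/611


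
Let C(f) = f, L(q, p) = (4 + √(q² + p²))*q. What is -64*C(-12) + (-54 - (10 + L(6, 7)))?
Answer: 680 - 6*√85 ≈ 624.68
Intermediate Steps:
L(q, p) = q*(4 + √(p² + q²)) (L(q, p) = (4 + √(p² + q²))*q = q*(4 + √(p² + q²)))
-64*C(-12) + (-54 - (10 + L(6, 7))) = -64*(-12) + (-54 - (10 + 6*(4 + √(7² + 6²)))) = 768 + (-54 - (10 + 6*(4 + √(49 + 36)))) = 768 + (-54 - (10 + 6*(4 + √85))) = 768 + (-54 - (10 + (24 + 6*√85))) = 768 + (-54 - (34 + 6*√85)) = 768 + (-54 + (-34 - 6*√85)) = 768 + (-88 - 6*√85) = 680 - 6*√85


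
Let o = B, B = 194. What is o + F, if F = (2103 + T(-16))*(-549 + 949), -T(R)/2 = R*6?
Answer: 918194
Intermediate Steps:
T(R) = -12*R (T(R) = -2*R*6 = -12*R)
o = 194
F = 918000 (F = (2103 - 12*(-16))*(-549 + 949) = (2103 + 192)*400 = 2295*400 = 918000)
o + F = 194 + 918000 = 918194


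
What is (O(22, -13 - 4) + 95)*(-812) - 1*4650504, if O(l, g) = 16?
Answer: -4740636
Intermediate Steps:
(O(22, -13 - 4) + 95)*(-812) - 1*4650504 = (16 + 95)*(-812) - 1*4650504 = 111*(-812) - 4650504 = -90132 - 4650504 = -4740636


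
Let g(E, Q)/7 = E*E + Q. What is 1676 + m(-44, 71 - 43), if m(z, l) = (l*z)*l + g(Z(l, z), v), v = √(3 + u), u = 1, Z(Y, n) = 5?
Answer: -32631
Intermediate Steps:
v = 2 (v = √(3 + 1) = √4 = 2)
g(E, Q) = 7*Q + 7*E² (g(E, Q) = 7*(E*E + Q) = 7*(E² + Q) = 7*(Q + E²) = 7*Q + 7*E²)
m(z, l) = 189 + z*l² (m(z, l) = (l*z)*l + (7*2 + 7*5²) = z*l² + (14 + 7*25) = z*l² + (14 + 175) = z*l² + 189 = 189 + z*l²)
1676 + m(-44, 71 - 43) = 1676 + (189 - 44*(71 - 43)²) = 1676 + (189 - 44*28²) = 1676 + (189 - 44*784) = 1676 + (189 - 34496) = 1676 - 34307 = -32631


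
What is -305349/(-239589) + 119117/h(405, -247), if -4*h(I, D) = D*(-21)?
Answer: -1786867403/19726161 ≈ -90.584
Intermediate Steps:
h(I, D) = 21*D/4 (h(I, D) = -D*(-21)/4 = -(-21)*D/4 = 21*D/4)
-305349/(-239589) + 119117/h(405, -247) = -305349/(-239589) + 119117/(((21/4)*(-247))) = -305349*(-1/239589) + 119117/(-5187/4) = 101783/79863 + 119117*(-4/5187) = 101783/79863 - 476468/5187 = -1786867403/19726161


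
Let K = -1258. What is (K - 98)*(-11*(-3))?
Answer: -44748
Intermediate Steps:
(K - 98)*(-11*(-3)) = (-1258 - 98)*(-11*(-3)) = -1356*33 = -44748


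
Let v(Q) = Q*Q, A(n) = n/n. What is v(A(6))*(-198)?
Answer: -198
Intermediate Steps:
A(n) = 1
v(Q) = Q**2
v(A(6))*(-198) = 1**2*(-198) = 1*(-198) = -198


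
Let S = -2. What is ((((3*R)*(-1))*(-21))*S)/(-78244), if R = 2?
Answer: 63/19561 ≈ 0.0032207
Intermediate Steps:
((((3*R)*(-1))*(-21))*S)/(-78244) = ((((3*2)*(-1))*(-21))*(-2))/(-78244) = (((6*(-1))*(-21))*(-2))*(-1/78244) = (-6*(-21)*(-2))*(-1/78244) = (126*(-2))*(-1/78244) = -252*(-1/78244) = 63/19561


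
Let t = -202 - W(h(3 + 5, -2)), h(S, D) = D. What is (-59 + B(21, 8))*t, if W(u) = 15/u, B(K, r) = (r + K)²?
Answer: -152099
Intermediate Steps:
B(K, r) = (K + r)²
t = -389/2 (t = -202 - 15/(-2) = -202 - 15*(-1)/2 = -202 - 1*(-15/2) = -202 + 15/2 = -389/2 ≈ -194.50)
(-59 + B(21, 8))*t = (-59 + (21 + 8)²)*(-389/2) = (-59 + 29²)*(-389/2) = (-59 + 841)*(-389/2) = 782*(-389/2) = -152099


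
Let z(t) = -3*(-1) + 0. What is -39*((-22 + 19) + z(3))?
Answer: 0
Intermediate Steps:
z(t) = 3 (z(t) = 3 + 0 = 3)
-39*((-22 + 19) + z(3)) = -39*((-22 + 19) + 3) = -39*(-3 + 3) = -39*0 = 0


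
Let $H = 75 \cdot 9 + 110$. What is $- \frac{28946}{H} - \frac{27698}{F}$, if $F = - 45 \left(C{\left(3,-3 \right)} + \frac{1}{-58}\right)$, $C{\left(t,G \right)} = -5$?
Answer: $- \frac{328027562}{2055915} \approx -159.55$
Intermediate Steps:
$H = 785$ ($H = 675 + 110 = 785$)
$F = \frac{13095}{58}$ ($F = - 45 \left(-5 + \frac{1}{-58}\right) = - 45 \left(-5 - \frac{1}{58}\right) = \left(-45\right) \left(- \frac{291}{58}\right) = \frac{13095}{58} \approx 225.78$)
$- \frac{28946}{H} - \frac{27698}{F} = - \frac{28946}{785} - \frac{27698}{\frac{13095}{58}} = \left(-28946\right) \frac{1}{785} - \frac{1606484}{13095} = - \frac{28946}{785} - \frac{1606484}{13095} = - \frac{328027562}{2055915}$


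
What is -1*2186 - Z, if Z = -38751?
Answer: 36565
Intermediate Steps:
-1*2186 - Z = -1*2186 - 1*(-38751) = -2186 + 38751 = 36565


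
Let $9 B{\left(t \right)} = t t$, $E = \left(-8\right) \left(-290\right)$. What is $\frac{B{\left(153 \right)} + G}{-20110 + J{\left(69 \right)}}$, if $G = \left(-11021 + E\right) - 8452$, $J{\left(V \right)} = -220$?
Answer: $\frac{68}{95} \approx 0.71579$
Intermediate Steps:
$E = 2320$
$B{\left(t \right)} = \frac{t^{2}}{9}$ ($B{\left(t \right)} = \frac{t t}{9} = \frac{t^{2}}{9}$)
$G = -17153$ ($G = \left(-11021 + 2320\right) - 8452 = -8701 - 8452 = -17153$)
$\frac{B{\left(153 \right)} + G}{-20110 + J{\left(69 \right)}} = \frac{\frac{153^{2}}{9} - 17153}{-20110 - 220} = \frac{\frac{1}{9} \cdot 23409 - 17153}{-20330} = \left(2601 - 17153\right) \left(- \frac{1}{20330}\right) = \left(-14552\right) \left(- \frac{1}{20330}\right) = \frac{68}{95}$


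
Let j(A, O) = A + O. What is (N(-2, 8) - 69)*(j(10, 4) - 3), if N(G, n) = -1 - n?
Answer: -858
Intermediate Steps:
(N(-2, 8) - 69)*(j(10, 4) - 3) = ((-1 - 1*8) - 69)*((10 + 4) - 3) = ((-1 - 8) - 69)*(14 - 3) = (-9 - 69)*11 = -78*11 = -858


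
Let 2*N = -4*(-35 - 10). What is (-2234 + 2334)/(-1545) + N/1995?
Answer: -806/41097 ≈ -0.019612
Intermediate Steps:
N = 90 (N = (-4*(-35 - 10))/2 = (-4*(-45))/2 = (½)*180 = 90)
(-2234 + 2334)/(-1545) + N/1995 = (-2234 + 2334)/(-1545) + 90/1995 = 100*(-1/1545) + 90*(1/1995) = -20/309 + 6/133 = -806/41097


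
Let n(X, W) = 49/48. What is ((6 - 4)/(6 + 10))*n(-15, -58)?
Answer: 49/384 ≈ 0.12760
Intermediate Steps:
n(X, W) = 49/48 (n(X, W) = 49*(1/48) = 49/48)
((6 - 4)/(6 + 10))*n(-15, -58) = ((6 - 4)/(6 + 10))*(49/48) = (2/16)*(49/48) = (2*(1/16))*(49/48) = (1/8)*(49/48) = 49/384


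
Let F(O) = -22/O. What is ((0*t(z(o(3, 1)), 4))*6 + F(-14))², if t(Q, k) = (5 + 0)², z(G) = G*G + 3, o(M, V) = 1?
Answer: 121/49 ≈ 2.4694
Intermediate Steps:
z(G) = 3 + G² (z(G) = G² + 3 = 3 + G²)
t(Q, k) = 25 (t(Q, k) = 5² = 25)
((0*t(z(o(3, 1)), 4))*6 + F(-14))² = ((0*25)*6 - 22/(-14))² = (0*6 - 22*(-1/14))² = (0 + 11/7)² = (11/7)² = 121/49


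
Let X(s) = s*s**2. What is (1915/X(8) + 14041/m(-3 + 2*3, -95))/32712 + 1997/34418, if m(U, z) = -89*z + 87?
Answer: 23876113789071/410337312591872 ≈ 0.058187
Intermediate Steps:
X(s) = s**3
m(U, z) = 87 - 89*z
(1915/X(8) + 14041/m(-3 + 2*3, -95))/32712 + 1997/34418 = (1915/(8**3) + 14041/(87 - 89*(-95)))/32712 + 1997/34418 = (1915/512 + 14041/(87 + 8455))*(1/32712) + 1997*(1/34418) = (1915*(1/512) + 14041/8542)*(1/32712) + 1997/34418 = (1915/512 + 14041*(1/8542))*(1/32712) + 1997/34418 = (1915/512 + 14041/8542)*(1/32712) + 1997/34418 = (11773461/2186752)*(1/32712) + 1997/34418 = 3924487/23844343808 + 1997/34418 = 23876113789071/410337312591872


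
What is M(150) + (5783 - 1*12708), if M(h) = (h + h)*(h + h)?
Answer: 83075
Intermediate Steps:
M(h) = 4*h² (M(h) = (2*h)*(2*h) = 4*h²)
M(150) + (5783 - 1*12708) = 4*150² + (5783 - 1*12708) = 4*22500 + (5783 - 12708) = 90000 - 6925 = 83075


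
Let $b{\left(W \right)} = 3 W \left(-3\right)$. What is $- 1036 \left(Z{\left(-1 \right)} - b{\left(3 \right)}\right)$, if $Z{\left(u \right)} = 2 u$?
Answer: $-25900$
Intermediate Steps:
$b{\left(W \right)} = - 9 W$
$- 1036 \left(Z{\left(-1 \right)} - b{\left(3 \right)}\right) = - 1036 \left(2 \left(-1\right) - \left(-9\right) 3\right) = - 1036 \left(-2 - -27\right) = - 1036 \left(-2 + 27\right) = \left(-1036\right) 25 = -25900$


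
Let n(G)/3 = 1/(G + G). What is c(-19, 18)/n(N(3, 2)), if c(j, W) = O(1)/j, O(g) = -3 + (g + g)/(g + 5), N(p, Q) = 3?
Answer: 16/57 ≈ 0.28070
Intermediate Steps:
n(G) = 3/(2*G) (n(G) = 3/(G + G) = 3/((2*G)) = 3*(1/(2*G)) = 3/(2*G))
O(g) = -3 + 2*g/(5 + g) (O(g) = -3 + (2*g)/(5 + g) = -3 + 2*g/(5 + g))
c(j, W) = -8/(3*j) (c(j, W) = ((-15 - 1*1)/(5 + 1))/j = ((-15 - 1)/6)/j = ((1/6)*(-16))/j = -8/(3*j))
c(-19, 18)/n(N(3, 2)) = (-8/3/(-19))/(((3/2)/3)) = (-8/3*(-1/19))/(((3/2)*(1/3))) = 8/(57*(1/2)) = (8/57)*2 = 16/57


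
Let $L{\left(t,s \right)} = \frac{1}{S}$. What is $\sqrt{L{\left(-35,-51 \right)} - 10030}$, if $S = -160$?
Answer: $\frac{i \sqrt{16048010}}{40} \approx 100.15 i$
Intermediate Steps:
$L{\left(t,s \right)} = - \frac{1}{160}$ ($L{\left(t,s \right)} = \frac{1}{-160} = - \frac{1}{160}$)
$\sqrt{L{\left(-35,-51 \right)} - 10030} = \sqrt{- \frac{1}{160} - 10030} = \sqrt{- \frac{1604801}{160}} = \frac{i \sqrt{16048010}}{40}$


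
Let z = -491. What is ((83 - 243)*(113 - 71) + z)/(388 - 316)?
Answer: -7211/72 ≈ -100.15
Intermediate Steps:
((83 - 243)*(113 - 71) + z)/(388 - 316) = ((83 - 243)*(113 - 71) - 491)/(388 - 316) = (-160*42 - 491)/72 = (-6720 - 491)*(1/72) = -7211*1/72 = -7211/72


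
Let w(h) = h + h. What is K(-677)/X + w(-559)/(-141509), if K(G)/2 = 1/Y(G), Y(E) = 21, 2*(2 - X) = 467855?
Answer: 10983639742/1390307670339 ≈ 0.0079001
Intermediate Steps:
X = -467851/2 (X = 2 - ½*467855 = 2 - 467855/2 = -467851/2 ≈ -2.3393e+5)
K(G) = 2/21
w(h) = 2*h
K(-677)/X + w(-559)/(-141509) = 2/(21*(-467851/2)) + (2*(-559))/(-141509) = (2/21)*(-2/467851) - 1118*(-1/141509) = -4/9824871 + 1118/141509 = 10983639742/1390307670339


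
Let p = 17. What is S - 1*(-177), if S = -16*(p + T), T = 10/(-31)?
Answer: -2785/31 ≈ -89.839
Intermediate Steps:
T = -10/31 (T = 10*(-1/31) = -10/31 ≈ -0.32258)
S = -8272/31 (S = -16*(17 - 10/31) = -16*517/31 = -8272/31 ≈ -266.84)
S - 1*(-177) = -8272/31 - 1*(-177) = -8272/31 + 177 = -2785/31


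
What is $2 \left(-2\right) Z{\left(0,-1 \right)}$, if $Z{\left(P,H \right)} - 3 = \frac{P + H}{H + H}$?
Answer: $-14$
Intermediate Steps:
$Z{\left(P,H \right)} = 3 + \frac{H + P}{2 H}$ ($Z{\left(P,H \right)} = 3 + \frac{P + H}{H + H} = 3 + \frac{H + P}{2 H}$)
$2 \left(-2\right) Z{\left(0,-1 \right)} = 2 \left(-2\right) \frac{0 + 7 \left(-1\right)}{2 \left(-1\right)} = - 4 \cdot \frac{1}{2} \left(-1\right) \left(0 - 7\right) = - 4 \cdot \frac{1}{2} \left(-1\right) \left(-7\right) = \left(-4\right) \frac{7}{2} = -14$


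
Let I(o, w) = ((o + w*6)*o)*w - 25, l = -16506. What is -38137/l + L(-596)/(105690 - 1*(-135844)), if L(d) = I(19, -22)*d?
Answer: -227605371613/1993380102 ≈ -114.18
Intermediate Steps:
I(o, w) = -25 + o*w*(o + 6*w) (I(o, w) = ((o + 6*w)*o)*w - 25 = (o*(o + 6*w))*w - 25 = o*w*(o + 6*w) - 25 = -25 + o*w*(o + 6*w))
L(d) = 47209*d (L(d) = (-25 - 22*19**2 + 6*19*(-22)**2)*d = (-25 - 22*361 + 6*19*484)*d = (-25 - 7942 + 55176)*d = 47209*d)
-38137/l + L(-596)/(105690 - 1*(-135844)) = -38137/(-16506) + (47209*(-596))/(105690 - 1*(-135844)) = -38137*(-1/16506) - 28136564/(105690 + 135844) = 38137/16506 - 28136564/241534 = 38137/16506 - 28136564*1/241534 = 38137/16506 - 14068282/120767 = -227605371613/1993380102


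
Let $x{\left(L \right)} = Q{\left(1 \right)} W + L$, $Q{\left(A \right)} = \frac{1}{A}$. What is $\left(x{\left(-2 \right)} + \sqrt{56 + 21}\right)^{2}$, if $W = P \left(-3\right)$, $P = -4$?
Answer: $\left(10 + \sqrt{77}\right)^{2} \approx 352.5$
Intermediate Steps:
$W = 12$ ($W = \left(-4\right) \left(-3\right) = 12$)
$x{\left(L \right)} = 12 + L$ ($x{\left(L \right)} = 1^{-1} \cdot 12 + L = 1 \cdot 12 + L = 12 + L$)
$\left(x{\left(-2 \right)} + \sqrt{56 + 21}\right)^{2} = \left(\left(12 - 2\right) + \sqrt{56 + 21}\right)^{2} = \left(10 + \sqrt{77}\right)^{2}$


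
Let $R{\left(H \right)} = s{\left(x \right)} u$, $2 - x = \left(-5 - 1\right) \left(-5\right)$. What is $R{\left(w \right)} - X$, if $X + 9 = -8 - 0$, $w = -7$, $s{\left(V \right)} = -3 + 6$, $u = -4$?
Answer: $5$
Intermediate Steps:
$x = -28$ ($x = 2 - \left(-5 - 1\right) \left(-5\right) = 2 - \left(-6\right) \left(-5\right) = 2 - 30 = -28$)
$s{\left(V \right)} = 3$
$R{\left(H \right)} = -12$ ($R{\left(H \right)} = 3 \left(-4\right) = -12$)
$X = -17$ ($X = -9 - 8 = -17$)
$R{\left(w \right)} - X = -12 - -17 = -12 + 17 = 5$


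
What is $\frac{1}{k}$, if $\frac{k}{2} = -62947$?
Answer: $- \frac{1}{125894} \approx -7.9432 \cdot 10^{-6}$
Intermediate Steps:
$k = -125894$ ($k = 2 \left(-62947\right) = -125894$)
$\frac{1}{k} = \frac{1}{-125894} = - \frac{1}{125894}$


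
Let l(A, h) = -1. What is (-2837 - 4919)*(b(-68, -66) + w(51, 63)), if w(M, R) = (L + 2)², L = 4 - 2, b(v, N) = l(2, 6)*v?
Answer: -651504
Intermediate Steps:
b(v, N) = -v
L = 2
w(M, R) = 16 (w(M, R) = (2 + 2)² = 4² = 16)
(-2837 - 4919)*(b(-68, -66) + w(51, 63)) = (-2837 - 4919)*(-1*(-68) + 16) = -7756*(68 + 16) = -7756*84 = -651504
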